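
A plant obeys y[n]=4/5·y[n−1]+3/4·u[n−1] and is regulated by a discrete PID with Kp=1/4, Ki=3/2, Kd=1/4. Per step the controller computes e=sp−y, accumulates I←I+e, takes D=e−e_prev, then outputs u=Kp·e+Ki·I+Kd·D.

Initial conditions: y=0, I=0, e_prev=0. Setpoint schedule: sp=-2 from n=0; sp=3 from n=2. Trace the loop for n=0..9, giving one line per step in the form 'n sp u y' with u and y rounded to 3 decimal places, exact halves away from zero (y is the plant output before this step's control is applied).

(exact arithmetic carried between steps; '≈' marks a value shown rounded to 6 d.p. or computed from one; I and e_prev carry over from the previous line; the table rounds u and y to 3 d.p., halves away from zero)
n=0: y=0, sp=-2, e=sp−y=-2; I=-2, D=e−e_prev=-2; u=1/4·(-2)+3/2·(-2)+1/4·(-2)=-4; next y=4/5·0+3/4·(-4)=-3
n=1: y=-3, sp=-2, e=sp−y=1; I=-1, D=e−e_prev=3; u=1/4·1+3/2·(-1)+1/4·3=-0.5; next y=4/5·(-3)+3/4·(-0.5)=-2.775
n=2: y=-2.775, sp=3, e=sp−y=5.775; I=4.775, D=e−e_prev=4.775; u=1/4·5.775+3/2·4.775+1/4·4.775=9.8; next y=4/5·(-2.775)+3/4·9.8=5.13
n=3: y=5.13, sp=3, e=sp−y=-2.13; I=2.645, D=e−e_prev=-7.905; u=1/4·(-2.13)+3/2·2.645+1/4·(-7.905)=1.45875; next y=4/5·5.13+3/4·1.45875≈5.198063
n=4: y≈5.198063, sp=3, e=sp−y≈-2.198063; I≈0.446938, D=e−e_prev≈-0.068063; u=1/4·(-2.198063)+3/2·0.446938+1/4·(-0.068063)≈0.103875; next y=4/5·5.198063+3/4·0.103875≈4.236356
n=5: y≈4.236356, sp=3, e=sp−y≈-1.236356; I≈-0.789419, D=e−e_prev≈0.961706; u=1/4·(-1.236356)+3/2·(-0.789419)+1/4·0.961706≈-1.252791; next y=4/5·4.236356+3/4·(-1.252791)≈2.449492
n=6: y≈2.449492, sp=3, e=sp−y≈0.550508; I≈-0.238911, D=e−e_prev≈1.786864; u=1/4·0.550508+3/2·(-0.238911)+1/4·1.786864≈0.225977; next y=4/5·2.449492+3/4·0.225977≈2.129076
n=7: y≈2.129076, sp=3, e=sp−y≈0.870924; I≈0.632013, D=e−e_prev≈0.320416; u=1/4·0.870924+3/2·0.632013+1/4·0.320416≈1.245854; next y=4/5·2.129076+3/4·1.245854≈2.637652
n=8: y≈2.637652, sp=3, e=sp−y≈0.362348; I≈0.994361, D=e−e_prev≈-0.508575; u=1/4·0.362348+3/2·0.994361+1/4·(-0.508575)≈1.454985; next y=4/5·2.637652+3/4·1.454985≈3.201360
n=9: y≈3.201360, sp=3, e=sp−y≈-0.201360; I≈0.793001, D=e−e_prev≈-0.563708; u=1/4·(-0.201360)+3/2·0.793001+1/4·(-0.563708)≈0.998234; next y=4/5·3.201360+3/4·0.998234≈3.309764

0 -2 -4.000 0.000
1 -2 -0.500 -3.000
2 3 9.800 -2.775
3 3 1.459 5.130
4 3 0.104 5.198
5 3 -1.253 4.236
6 3 0.226 2.449
7 3 1.246 2.129
8 3 1.455 2.638
9 3 0.998 3.201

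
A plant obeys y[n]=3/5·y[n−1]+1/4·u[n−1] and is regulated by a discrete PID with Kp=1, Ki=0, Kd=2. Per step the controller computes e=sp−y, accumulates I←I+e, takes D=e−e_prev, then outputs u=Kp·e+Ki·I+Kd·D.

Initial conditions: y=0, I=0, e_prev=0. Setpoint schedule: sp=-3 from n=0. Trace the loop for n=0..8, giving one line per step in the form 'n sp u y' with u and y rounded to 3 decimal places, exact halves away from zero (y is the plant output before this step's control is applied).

(exact arithmetic carried between steps; '≈' marks a value shown rounded to 6 d.p. or computed from one; I and e_prev carry over from the previous line; the table rounds u and y to 3 d.p., halves away from zero)
n=0: y=0, sp=-3, e=sp−y=-3; I=-3, D=e−e_prev=-3; u=1·(-3)+0·(-3)+2·(-3)=-9; next y=3/5·0+1/4·(-9)=-2.25
n=1: y=-2.25, sp=-3, e=sp−y=-0.75; I=-3.75, D=e−e_prev=2.25; u=1·(-0.75)+0·(-3.75)+2·2.25=3.75; next y=3/5·(-2.25)+1/4·3.75=-0.4125
n=2: y=-0.4125, sp=-3, e=sp−y=-2.5875; I=-6.3375, D=e−e_prev=-1.8375; u=1·(-2.5875)+0·(-6.3375)+2·(-1.8375)=-6.2625; next y=3/5·(-0.4125)+1/4·(-6.2625)=-1.813125
n=3: y=-1.813125, sp=-3, e=sp−y=-1.186875; I=-7.524375, D=e−e_prev=1.400625; u=1·(-1.186875)+0·(-7.524375)+2·1.400625=1.614375; next y=3/5·(-1.813125)+1/4·1.614375≈-0.684281
n=4: y≈-0.684281, sp=-3, e=sp−y≈-2.315719; I≈-9.840094, D=e−e_prev≈-1.128844; u=1·(-2.315719)+0·(-9.840094)+2·(-1.128844)≈-4.573406; next y=3/5·(-0.684281)+1/4·(-4.573406)≈-1.553920
n=5: y≈-1.553920, sp=-3, e=sp−y≈-1.446080; I≈-11.286173, D=e−e_prev≈0.869639; u=1·(-1.446080)+0·(-11.286173)+2·0.869639≈0.293198; next y=3/5·(-1.553920)+1/4·0.293198≈-0.859053
n=6: y≈-0.859053, sp=-3, e=sp−y≈-2.140947; I≈-13.427121, D=e−e_prev≈-0.694868; u=1·(-2.140947)+0·(-13.427121)+2·(-0.694868)≈-3.530683; next y=3/5·(-0.859053)+1/4·(-3.530683)≈-1.398102
n=7: y≈-1.398102, sp=-3, e=sp−y≈-1.601898; I≈-15.029019, D=e−e_prev≈0.539050; u=1·(-1.601898)+0·(-15.029019)+2·0.539050≈-0.523798; next y=3/5·(-1.398102)+1/4·(-0.523798)≈-0.969811
n=8: y≈-0.969811, sp=-3, e=sp−y≈-2.030189; I≈-17.059208, D=e−e_prev≈-0.428291; u=1·(-2.030189)+0·(-17.059208)+2·(-0.428291)≈-2.886772; next y=3/5·(-0.969811)+1/4·(-2.886772)≈-1.303579

0 -3 -9.000 0.000
1 -3 3.750 -2.250
2 -3 -6.263 -0.413
3 -3 1.614 -1.813
4 -3 -4.573 -0.684
5 -3 0.293 -1.554
6 -3 -3.531 -0.859
7 -3 -0.524 -1.398
8 -3 -2.887 -0.970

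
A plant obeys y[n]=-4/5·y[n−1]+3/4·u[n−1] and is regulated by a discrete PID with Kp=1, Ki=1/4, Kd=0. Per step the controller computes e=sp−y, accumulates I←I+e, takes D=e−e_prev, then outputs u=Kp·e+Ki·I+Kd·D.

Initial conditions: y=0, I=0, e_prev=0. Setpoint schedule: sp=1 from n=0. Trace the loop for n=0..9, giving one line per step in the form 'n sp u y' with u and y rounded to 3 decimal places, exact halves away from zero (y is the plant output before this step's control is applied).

0 1 1.250 0.000
1 1 0.328 0.938
2 1 2.146 -0.504
3 1 -0.624 2.012
4 1 4.236 -2.078
5 1 -3.640 4.839
6 1 9.700 -6.601
7 1 -12.346 12.556
8 1 24.590 -19.305
9 1 -36.822 33.886

(exact arithmetic carried between steps; '≈' marks a value shown rounded to 6 d.p. or computed from one; I and e_prev carry over from the previous line; the table rounds u and y to 3 d.p., halves away from zero)
n=0: y=0, sp=1, e=sp−y=1; I=1, D=e−e_prev=1; u=1·1+1/4·1+0·1=1.25; next y=-4/5·0+3/4·1.25=0.9375
n=1: y=0.9375, sp=1, e=sp−y=0.0625; I=1.0625, D=e−e_prev=-0.9375; u=1·0.0625+1/4·1.0625+0·(-0.9375)=0.328125; next y=-4/5·0.9375+3/4·0.328125≈-0.503906
n=2: y≈-0.503906, sp=1, e=sp−y≈1.503906; I≈2.566406, D=e−e_prev≈1.441406; u=1·1.503906+1/4·2.566406+0·1.441406≈2.145508; next y=-4/5·(-0.503906)+3/4·2.145508≈2.012256
n=3: y≈2.012256, sp=1, e=sp−y≈-1.012256; I≈1.554150, D=e−e_prev≈-2.516162; u=1·(-1.012256)+1/4·1.554150+0·(-2.516162)≈-0.623718; next y=-4/5·2.012256+3/4·(-0.623718)≈-2.077593
n=4: y≈-2.077593, sp=1, e=sp−y≈3.077593; I≈4.631744, D=e−e_prev≈4.089849; u=1·3.077593+1/4·4.631744+0·4.089849≈4.235529; next y=-4/5·(-2.077593)+3/4·4.235529≈4.838722
n=5: y≈4.838722, sp=1, e=sp−y≈-3.838722; I≈0.793022, D=e−e_prev≈-6.916315; u=1·(-3.838722)+1/4·0.793022+0·(-6.916315)≈-3.640466; next y=-4/5·4.838722+3/4·(-3.640466)≈-6.601327
n=6: y≈-6.601327, sp=1, e=sp−y≈7.601327; I≈8.394349, D=e−e_prev≈11.440049; u=1·7.601327+1/4·8.394349+0·11.440049≈9.699914; next y=-4/5·(-6.601327)+3/4·9.699914≈12.555997
n=7: y≈12.555997, sp=1, e=sp−y≈-11.555997; I≈-3.161648, D=e−e_prev≈-19.157324; u=1·(-11.555997)+1/4·(-3.161648)+0·(-19.157324)≈-12.346409; next y=-4/5·12.555997+3/4·(-12.346409)≈-19.304605
n=8: y≈-19.304605, sp=1, e=sp−y≈20.304605; I≈17.142957, D=e−e_prev≈31.860602; u=1·20.304605+1/4·17.142957+0·31.860602≈24.590344; next y=-4/5·(-19.304605)+3/4·24.590344≈33.886442
n=9: y≈33.886442, sp=1, e=sp−y≈-32.886442; I≈-15.743485, D=e−e_prev≈-53.191047; u=1·(-32.886442)+1/4·(-15.743485)+0·(-53.191047)≈-36.822313; next y=-4/5·33.886442+3/4·(-36.822313)≈-54.725888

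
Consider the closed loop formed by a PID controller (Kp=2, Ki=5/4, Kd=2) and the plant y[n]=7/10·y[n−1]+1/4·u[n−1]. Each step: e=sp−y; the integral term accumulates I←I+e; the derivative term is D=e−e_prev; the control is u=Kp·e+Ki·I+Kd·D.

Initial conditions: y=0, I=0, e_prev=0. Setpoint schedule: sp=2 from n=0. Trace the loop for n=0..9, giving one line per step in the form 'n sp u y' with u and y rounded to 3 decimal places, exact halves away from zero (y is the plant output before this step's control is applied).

(exact arithmetic carried between steps; '≈' marks a value shown rounded to 6 d.p. or computed from one; I and e_prev carry over from the previous line; the table rounds u and y to 3 d.p., halves away from zero)
n=0: y=0, sp=2, e=sp−y=2; I=2, D=e−e_prev=2; u=2·2+5/4·2+2·2=10.5; next y=7/10·0+1/4·10.5=2.625
n=1: y=2.625, sp=2, e=sp−y=-0.625; I=1.375, D=e−e_prev=-2.625; u=2·(-0.625)+5/4·1.375+2·(-2.625)=-4.78125; next y=7/10·2.625+1/4·(-4.78125)≈0.642188
n=2: y≈0.642188, sp=2, e=sp−y≈1.357813; I≈2.732813, D=e−e_prev≈1.982813; u=2·1.357813+5/4·2.732813+2·1.982813≈10.097266; next y=7/10·0.642188+1/4·10.097266≈2.973848
n=3: y≈2.973848, sp=2, e=sp−y≈-0.973848; I≈1.758965, D=e−e_prev≈-2.331660; u=2·(-0.973848)+5/4·1.758965+2·(-2.331660)≈-4.412310; next y=7/10·2.973848+1/4·(-4.412310)≈0.978616
n=4: y≈0.978616, sp=2, e=sp−y≈1.021384; I≈2.780349, D=e−e_prev≈1.995232; u=2·1.021384+5/4·2.780349+2·1.995232≈9.508668; next y=7/10·0.978616+1/4·9.508668≈3.062198
n=5: y≈3.062198, sp=2, e=sp−y≈-1.062198; I≈1.718151, D=e−e_prev≈-2.083582; u=2·(-1.062198)+5/4·1.718151+2·(-2.083582)≈-4.143872; next y=7/10·3.062198+1/4·(-4.143872)≈1.107571
n=6: y≈1.107571, sp=2, e=sp−y≈0.892429; I≈2.610580, D=e−e_prev≈1.954627; u=2·0.892429+5/4·2.610580+2·1.954627≈8.957338; next y=7/10·1.107571+1/4·8.957338≈3.014634
n=7: y≈3.014634, sp=2, e=sp−y≈-1.014634; I≈1.595946, D=e−e_prev≈-1.907063; u=2·(-1.014634)+5/4·1.595946+2·(-1.907063)≈-3.848463; next y=7/10·3.014634+1/4·(-3.848463)≈1.148128
n=8: y≈1.148128, sp=2, e=sp−y≈0.851872; I≈2.447818, D=e−e_prev≈1.866506; u=2·0.851872+5/4·2.447818+2·1.866506≈8.496527; next y=7/10·1.148128+1/4·8.496527≈2.927822
n=9: y≈2.927822, sp=2, e=sp−y≈-0.927822; I≈1.519996, D=e−e_prev≈-1.779693; u=2·(-0.927822)+5/4·1.519996+2·(-1.779693)≈-3.515035; next y=7/10·2.927822+1/4·(-3.515035)≈1.170716

0 2 10.500 0.000
1 2 -4.781 2.625
2 2 10.097 0.642
3 2 -4.412 2.974
4 2 9.509 0.979
5 2 -4.144 3.062
6 2 8.957 1.108
7 2 -3.848 3.015
8 2 8.497 1.148
9 2 -3.515 2.928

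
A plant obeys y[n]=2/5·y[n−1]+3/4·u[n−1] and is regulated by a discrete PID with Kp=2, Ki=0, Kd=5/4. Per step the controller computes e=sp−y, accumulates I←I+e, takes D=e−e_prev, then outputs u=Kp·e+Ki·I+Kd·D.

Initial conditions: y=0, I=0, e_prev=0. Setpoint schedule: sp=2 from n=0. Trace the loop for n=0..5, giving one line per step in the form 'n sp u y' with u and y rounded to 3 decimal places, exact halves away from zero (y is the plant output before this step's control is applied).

(exact arithmetic carried between steps; '≈' marks a value shown rounded to 6 d.p. or computed from one; I and e_prev carry over from the previous line; the table rounds u and y to 3 d.p., halves away from zero)
n=0: y=0, sp=2, e=sp−y=2; I=2, D=e−e_prev=2; u=2·2+0·2+5/4·2=6.5; next y=2/5·0+3/4·6.5=4.875
n=1: y=4.875, sp=2, e=sp−y=-2.875; I=-0.875, D=e−e_prev=-4.875; u=2·(-2.875)+0·(-0.875)+5/4·(-4.875)=-11.84375; next y=2/5·4.875+3/4·(-11.84375)≈-6.932813
n=2: y≈-6.932813, sp=2, e=sp−y≈8.932813; I≈8.057813, D=e−e_prev≈11.807813; u=2·8.932813+0·8.057813+5/4·11.807813≈32.625391; next y=2/5·(-6.932813)+3/4·32.625391≈21.695918
n=3: y≈21.695918, sp=2, e=sp−y≈-19.695918; I≈-11.638105, D=e−e_prev≈-28.628730; u=2·(-19.695918)+0·(-11.638105)+5/4·(-28.628730)≈-75.177749; next y=2/5·21.695918+3/4·(-75.177749)≈-47.704945
n=4: y≈-47.704945, sp=2, e=sp−y≈49.704945; I≈38.066839, D=e−e_prev≈69.400863; u=2·49.704945+0·38.066839+5/4·69.400863≈186.160967; next y=2/5·(-47.704945)+3/4·186.160967≈120.538748
n=5: y≈120.538748, sp=2, e=sp−y≈-118.538748; I≈-80.471909, D=e−e_prev≈-168.243692; u=2·(-118.538748)+0·(-80.471909)+5/4·(-168.243692)≈-447.382111; next y=2/5·120.538748+3/4·(-447.382111)≈-287.321084

0 2 6.500 0.000
1 2 -11.844 4.875
2 2 32.625 -6.933
3 2 -75.178 21.696
4 2 186.161 -47.705
5 2 -447.382 120.539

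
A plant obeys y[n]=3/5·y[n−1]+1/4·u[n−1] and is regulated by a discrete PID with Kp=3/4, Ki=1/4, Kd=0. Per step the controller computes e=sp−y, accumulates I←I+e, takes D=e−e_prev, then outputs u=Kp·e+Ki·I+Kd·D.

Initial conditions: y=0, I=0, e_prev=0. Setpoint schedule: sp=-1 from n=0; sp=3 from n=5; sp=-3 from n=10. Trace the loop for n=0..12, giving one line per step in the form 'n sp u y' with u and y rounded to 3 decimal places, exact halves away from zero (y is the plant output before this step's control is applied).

0 -1 -1.000 0.000
1 -1 -1.000 -0.250
2 -1 -1.038 -0.400
3 -1 -1.088 -0.499
4 -1 -1.141 -0.572
5 3 2.809 -0.628
6 3 2.762 0.325
7 3 2.870 0.886
8 3 3.036 1.249
9 3 3.214 1.508
10 -3 -2.613 1.708
11 -3 -2.454 0.372
12 -3 -2.534 -0.390

(exact arithmetic carried between steps; '≈' marks a value shown rounded to 6 d.p. or computed from one; I and e_prev carry over from the previous line; the table rounds u and y to 3 d.p., halves away from zero)
n=0: y=0, sp=-1, e=sp−y=-1; I=-1, D=e−e_prev=-1; u=3/4·(-1)+1/4·(-1)+0·(-1)=-1; next y=3/5·0+1/4·(-1)=-0.25
n=1: y=-0.25, sp=-1, e=sp−y=-0.75; I=-1.75, D=e−e_prev=0.25; u=3/4·(-0.75)+1/4·(-1.75)+0·0.25=-1; next y=3/5·(-0.25)+1/4·(-1)=-0.4
n=2: y=-0.4, sp=-1, e=sp−y=-0.6; I=-2.35, D=e−e_prev=0.15; u=3/4·(-0.6)+1/4·(-2.35)+0·0.15=-1.0375; next y=3/5·(-0.4)+1/4·(-1.0375)=-0.499375
n=3: y=-0.499375, sp=-1, e=sp−y=-0.500625; I=-2.850625, D=e−e_prev=0.099375; u=3/4·(-0.500625)+1/4·(-2.850625)+0·0.099375=-1.088125; next y=3/5·(-0.499375)+1/4·(-1.088125)≈-0.571656
n=4: y≈-0.571656, sp=-1, e=sp−y≈-0.428344; I≈-3.278969, D=e−e_prev≈0.072281; u=3/4·(-0.428344)+1/4·(-3.278969)+0·0.072281≈-1.141; next y=3/5·(-0.571656)+1/4·(-1.141)≈-0.628244
n=5: y≈-0.628244, sp=3, e=sp−y≈3.628244; I≈0.349275, D=e−e_prev≈4.056588; u=3/4·3.628244+1/4·0.349275+0·4.056588≈2.808502; next y=3/5·(-0.628244)+1/4·2.808502≈0.325179
n=6: y≈0.325179, sp=3, e=sp−y≈2.674821; I≈3.024096, D=e−e_prev≈-0.953423; u=3/4·2.674821+1/4·3.024096+0·(-0.953423)≈2.762140; next y=3/5·0.325179+1/4·2.762140≈0.885642
n=7: y≈0.885642, sp=3, e=sp−y≈2.114358; I≈5.138453, D=e−e_prev≈-0.560463; u=3/4·2.114358+1/4·5.138453+0·(-0.560463)≈2.870382; next y=3/5·0.885642+1/4·2.870382≈1.248981
n=8: y≈1.248981, sp=3, e=sp−y≈1.751019; I≈6.889473, D=e−e_prev≈-0.363338; u=3/4·1.751019+1/4·6.889473+0·(-0.363338)≈3.035633; next y=3/5·1.248981+1/4·3.035633≈1.508297
n=9: y≈1.508297, sp=3, e=sp−y≈1.491703; I≈8.381176, D=e−e_prev≈-0.259316; u=3/4·1.491703+1/4·8.381176+0·(-0.259316)≈3.214072; next y=3/5·1.508297+1/4·3.214072≈1.708496
n=10: y≈1.708496, sp=-3, e=sp−y≈-4.708496; I≈3.672680, D=e−e_prev≈-6.200199; u=3/4·(-4.708496)+1/4·3.672680+0·(-6.200199)≈-2.613202; next y=3/5·1.708496+1/4·(-2.613202)≈0.371797
n=11: y≈0.371797, sp=-3, e=sp−y≈-3.371797; I≈0.300883, D=e−e_prev≈1.336699; u=3/4·(-3.371797)+1/4·0.300883+0·1.336699≈-2.453627; next y=3/5·0.371797+1/4·(-2.453627)≈-0.390329
n=12: y≈-0.390329, sp=-3, e=sp−y≈-2.609671; I≈-2.308788, D=e−e_prev≈0.762126; u=3/4·(-2.609671)+1/4·(-2.308788)+0·0.762126≈-2.534451; next y=3/5·(-0.390329)+1/4·(-2.534451)≈-0.867810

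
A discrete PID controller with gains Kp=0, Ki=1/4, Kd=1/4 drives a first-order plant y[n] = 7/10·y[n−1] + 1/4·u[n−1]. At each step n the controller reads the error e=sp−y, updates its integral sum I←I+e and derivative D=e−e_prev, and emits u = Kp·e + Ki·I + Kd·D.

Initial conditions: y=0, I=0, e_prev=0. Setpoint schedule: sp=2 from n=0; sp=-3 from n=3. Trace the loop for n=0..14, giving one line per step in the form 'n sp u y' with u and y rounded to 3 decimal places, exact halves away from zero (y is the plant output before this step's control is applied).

(exact arithmetic carried between steps; '≈' marks a value shown rounded to 6 d.p. or computed from one; I and e_prev carry over from the previous line; the table rounds u and y to 3 d.p., halves away from zero)
n=0: y=0, sp=2, e=sp−y=2; I=2, D=e−e_prev=2; u=0·2+1/4·2+1/4·2=1; next y=7/10·0+1/4·1=0.25
n=1: y=0.25, sp=2, e=sp−y=1.75; I=3.75, D=e−e_prev=-0.25; u=0·1.75+1/4·3.75+1/4·(-0.25)=0.875; next y=7/10·0.25+1/4·0.875=0.39375
n=2: y=0.39375, sp=2, e=sp−y=1.60625; I=5.35625, D=e−e_prev=-0.14375; u=0·1.60625+1/4·5.35625+1/4·(-0.14375)=1.303125; next y=7/10·0.39375+1/4·1.303125≈0.601406
n=3: y≈0.601406, sp=-3, e=sp−y≈-3.601406; I≈1.754844, D=e−e_prev≈-5.207656; u=0·(-3.601406)+1/4·1.754844+1/4·(-5.207656)≈-0.863203; next y=7/10·0.601406+1/4·(-0.863203)≈0.205184
n=4: y≈0.205184, sp=-3, e=sp−y≈-3.205184; I≈-1.450340, D=e−e_prev≈0.396223; u=0·(-3.205184)+1/4·(-1.450340)+1/4·0.396223≈-0.263529; next y=7/10·0.205184+1/4·(-0.263529)≈0.077746
n=5: y≈0.077746, sp=-3, e=sp−y≈-3.077746; I≈-4.528086, D=e−e_prev≈0.127437; u=0·(-3.077746)+1/4·(-4.528086)+1/4·0.127437≈-1.100162; next y=7/10·0.077746+1/4·(-1.100162)≈-0.220618
n=6: y≈-0.220618, sp=-3, e=sp−y≈-2.779382; I≈-7.307468, D=e−e_prev≈0.298364; u=0·(-2.779382)+1/4·(-7.307468)+1/4·0.298364≈-1.752276; next y=7/10·(-0.220618)+1/4·(-1.752276)≈-0.592502
n=7: y≈-0.592502, sp=-3, e=sp−y≈-2.407498; I≈-9.714966, D=e−e_prev≈0.371884; u=0·(-2.407498)+1/4·(-9.714966)+1/4·0.371884≈-2.335771; next y=7/10·(-0.592502)+1/4·(-2.335771)≈-0.998694
n=8: y≈-0.998694, sp=-3, e=sp−y≈-2.001306; I≈-11.716272, D=e−e_prev≈0.406192; u=0·(-2.001306)+1/4·(-11.716272)+1/4·0.406192≈-2.827520; next y=7/10·(-0.998694)+1/4·(-2.827520)≈-1.405966
n=9: y≈-1.405966, sp=-3, e=sp−y≈-1.594034; I≈-13.310307, D=e−e_prev≈0.407272; u=0·(-1.594034)+1/4·(-13.310307)+1/4·0.407272≈-3.225759; next y=7/10·(-1.405966)+1/4·(-3.225759)≈-1.790616
n=10: y≈-1.790616, sp=-3, e=sp−y≈-1.209384; I≈-14.519691, D=e−e_prev≈0.384650; u=0·(-1.209384)+1/4·(-14.519691)+1/4·0.384650≈-3.533760; next y=7/10·(-1.790616)+1/4·(-3.533760)≈-2.136871
n=11: y≈-2.136871, sp=-3, e=sp−y≈-0.863129; I≈-15.382820, D=e−e_prev≈0.346255; u=0·(-0.863129)+1/4·(-15.382820)+1/4·0.346255≈-3.759141; next y=7/10·(-2.136871)+1/4·(-3.759141)≈-2.435595
n=12: y≈-2.435595, sp=-3, e=sp−y≈-0.564405; I≈-15.947225, D=e−e_prev≈0.298724; u=0·(-0.564405)+1/4·(-15.947225)+1/4·0.298724≈-3.912125; next y=7/10·(-2.435595)+1/4·(-3.912125)≈-2.682948
n=13: y≈-2.682948, sp=-3, e=sp−y≈-0.317052; I≈-16.264277, D=e−e_prev≈0.247353; u=0·(-0.317052)+1/4·(-16.264277)+1/4·0.247353≈-4.004231; next y=7/10·(-2.682948)+1/4·(-4.004231)≈-2.879121
n=14: y≈-2.879121, sp=-3, e=sp−y≈-0.120879; I≈-16.385156, D=e−e_prev≈0.196173; u=0·(-0.120879)+1/4·(-16.385156)+1/4·0.196173≈-4.047246; next y=7/10·(-2.879121)+1/4·(-4.047246)≈-3.027196

0 2 1.000 0.000
1 2 0.875 0.250
2 2 1.303 0.394
3 -3 -0.863 0.601
4 -3 -0.264 0.205
5 -3 -1.100 0.078
6 -3 -1.752 -0.221
7 -3 -2.336 -0.593
8 -3 -2.828 -0.999
9 -3 -3.226 -1.406
10 -3 -3.534 -1.791
11 -3 -3.759 -2.137
12 -3 -3.912 -2.436
13 -3 -4.004 -2.683
14 -3 -4.047 -2.879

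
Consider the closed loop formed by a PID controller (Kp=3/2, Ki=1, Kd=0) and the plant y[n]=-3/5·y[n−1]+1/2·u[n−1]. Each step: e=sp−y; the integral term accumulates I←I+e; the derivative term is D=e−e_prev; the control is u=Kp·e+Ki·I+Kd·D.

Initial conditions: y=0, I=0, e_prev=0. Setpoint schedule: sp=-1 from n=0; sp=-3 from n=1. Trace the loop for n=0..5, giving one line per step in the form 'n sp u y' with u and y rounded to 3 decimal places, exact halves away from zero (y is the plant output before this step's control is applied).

(exact arithmetic carried between steps; '≈' marks a value shown rounded to 6 d.p. or computed from one; I and e_prev carry over from the previous line; the table rounds u and y to 3 d.p., halves away from zero)
n=0: y=0, sp=-1, e=sp−y=-1; I=-1, D=e−e_prev=-1; u=3/2·(-1)+1·(-1)+0·(-1)=-2.5; next y=-3/5·0+1/2·(-2.5)=-1.25
n=1: y=-1.25, sp=-3, e=sp−y=-1.75; I=-2.75, D=e−e_prev=-0.75; u=3/2·(-1.75)+1·(-2.75)+0·(-0.75)=-5.375; next y=-3/5·(-1.25)+1/2·(-5.375)=-1.9375
n=2: y=-1.9375, sp=-3, e=sp−y=-1.0625; I=-3.8125, D=e−e_prev=0.6875; u=3/2·(-1.0625)+1·(-3.8125)+0·0.6875=-5.40625; next y=-3/5·(-1.9375)+1/2·(-5.40625)=-1.540625
n=3: y=-1.540625, sp=-3, e=sp−y=-1.459375; I=-5.271875, D=e−e_prev=-0.396875; u=3/2·(-1.459375)+1·(-5.271875)+0·(-0.396875)≈-7.460938; next y=-3/5·(-1.540625)+1/2·(-7.460938)≈-2.806094
n=4: y≈-2.806094, sp=-3, e=sp−y≈-0.193906; I≈-5.465781, D=e−e_prev≈1.265469; u=3/2·(-0.193906)+1·(-5.465781)+0·1.265469≈-5.756641; next y=-3/5·(-2.806094)+1/2·(-5.756641)≈-1.194664
n=5: y≈-1.194664, sp=-3, e=sp−y≈-1.805336; I≈-7.271117, D=e−e_prev≈-1.611430; u=3/2·(-1.805336)+1·(-7.271117)+0·(-1.611430)≈-9.979121; next y=-3/5·(-1.194664)+1/2·(-9.979121)≈-4.272762

0 -1 -2.500 0.000
1 -3 -5.375 -1.250
2 -3 -5.406 -1.938
3 -3 -7.461 -1.541
4 -3 -5.757 -2.806
5 -3 -9.979 -1.195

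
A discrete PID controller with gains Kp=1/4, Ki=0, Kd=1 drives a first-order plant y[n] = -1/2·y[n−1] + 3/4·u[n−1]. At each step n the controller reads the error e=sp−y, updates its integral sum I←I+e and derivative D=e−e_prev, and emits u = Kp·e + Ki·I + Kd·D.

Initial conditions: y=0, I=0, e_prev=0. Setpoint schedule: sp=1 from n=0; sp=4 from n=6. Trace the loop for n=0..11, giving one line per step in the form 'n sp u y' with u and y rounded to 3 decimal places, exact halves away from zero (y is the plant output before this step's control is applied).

0 1 1.250 0.000
1 1 -0.922 0.938
2 1 2.638 -1.160
3 1 -4.108 2.558
4 1 8.259 -4.360
5 1 -14.578 8.374
6 4 31.275 -15.120
7 4 -52.891 31.016
8 4 100.987 -55.176
9 4 -183.336 103.328
10 4 340.786 -189.166
11 4 -625.882 350.172

(exact arithmetic carried between steps; '≈' marks a value shown rounded to 6 d.p. or computed from one; I and e_prev carry over from the previous line; the table rounds u and y to 3 d.p., halves away from zero)
n=0: y=0, sp=1, e=sp−y=1; I=1, D=e−e_prev=1; u=1/4·1+0·1+1·1=1.25; next y=-1/2·0+3/4·1.25=0.9375
n=1: y=0.9375, sp=1, e=sp−y=0.0625; I=1.0625, D=e−e_prev=-0.9375; u=1/4·0.0625+0·1.0625+1·(-0.9375)=-0.921875; next y=-1/2·0.9375+3/4·(-0.921875)≈-1.160156
n=2: y≈-1.160156, sp=1, e=sp−y≈2.160156; I≈3.222656, D=e−e_prev≈2.097656; u=1/4·2.160156+0·3.222656+1·2.097656≈2.637695; next y=-1/2·(-1.160156)+3/4·2.637695≈2.558350
n=3: y≈2.558350, sp=1, e=sp−y≈-1.558350; I≈1.664307, D=e−e_prev≈-3.718506; u=1/4·(-1.558350)+0·1.664307+1·(-3.718506)≈-4.108093; next y=-1/2·2.558350+3/4·(-4.108093)≈-4.360245
n=4: y≈-4.360245, sp=1, e=sp−y≈5.360245; I≈7.024551, D=e−e_prev≈6.918594; u=1/4·5.360245+0·7.024551+1·6.918594≈8.258656; next y=-1/2·(-4.360245)+3/4·8.258656≈8.374114
n=5: y≈8.374114, sp=1, e=sp−y≈-7.374114; I≈-0.349563, D=e−e_prev≈-12.734359; u=1/4·(-7.374114)+0·(-0.349563)+1·(-12.734359)≈-14.577887; next y=-1/2·8.374114+3/4·(-14.577887)≈-15.120472
n=6: y≈-15.120472, sp=4, e=sp−y≈19.120472; I≈18.770910, D=e−e_prev≈26.494587; u=1/4·19.120472+0·18.770910+1·26.494587≈31.274705; next y=-1/2·(-15.120472)+3/4·31.274705≈31.016265
n=7: y≈31.016265, sp=4, e=sp−y≈-27.016265; I≈-8.245355, D=e−e_prev≈-46.136737; u=1/4·(-27.016265)+0·(-8.245355)+1·(-46.136737)≈-52.890803; next y=-1/2·31.016265+3/4·(-52.890803)≈-55.176235
n=8: y≈-55.176235, sp=4, e=sp−y≈59.176235; I≈50.930880, D=e−e_prev≈86.192500; u=1/4·59.176235+0·50.930880+1·86.192500≈100.986558; next y=-1/2·(-55.176235)+3/4·100.986558≈103.328036
n=9: y≈103.328036, sp=4, e=sp−y≈-99.328036; I≈-48.397156, D=e−e_prev≈-158.504271; u=1/4·(-99.328036)+0·(-48.397156)+1·(-158.504271)≈-183.336280; next y=-1/2·103.328036+3/4·(-183.336280)≈-189.166228
n=10: y≈-189.166228, sp=4, e=sp−y≈193.166228; I≈144.769072, D=e−e_prev≈292.494265; u=1/4·193.166228+0·144.769072+1·292.494265≈340.785822; next y=-1/2·(-189.166228)+3/4·340.785822≈350.172480
n=11: y≈350.172480, sp=4, e=sp−y≈-346.172480; I≈-201.403408, D=e−e_prev≈-539.338709; u=1/4·(-346.172480)+0·(-201.403408)+1·(-539.338709)≈-625.881829; next y=-1/2·350.172480+3/4·(-625.881829)≈-644.497612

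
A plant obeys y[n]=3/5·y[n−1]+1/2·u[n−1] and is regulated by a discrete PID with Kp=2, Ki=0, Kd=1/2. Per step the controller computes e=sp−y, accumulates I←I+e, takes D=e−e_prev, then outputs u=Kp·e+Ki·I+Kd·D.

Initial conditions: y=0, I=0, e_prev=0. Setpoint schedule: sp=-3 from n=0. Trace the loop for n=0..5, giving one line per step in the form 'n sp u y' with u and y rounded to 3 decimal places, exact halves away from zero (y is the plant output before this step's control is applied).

0 -3 -7.500 0.000
1 -3 3.375 -3.750
2 -3 -6.469 -0.563
3 -3 2.648 -3.572
4 -3 -5.739 -0.819
5 -3 1.992 -3.361

(exact arithmetic carried between steps; '≈' marks a value shown rounded to 6 d.p. or computed from one; I and e_prev carry over from the previous line; the table rounds u and y to 3 d.p., halves away from zero)
n=0: y=0, sp=-3, e=sp−y=-3; I=-3, D=e−e_prev=-3; u=2·(-3)+0·(-3)+1/2·(-3)=-7.5; next y=3/5·0+1/2·(-7.5)=-3.75
n=1: y=-3.75, sp=-3, e=sp−y=0.75; I=-2.25, D=e−e_prev=3.75; u=2·0.75+0·(-2.25)+1/2·3.75=3.375; next y=3/5·(-3.75)+1/2·3.375=-0.5625
n=2: y=-0.5625, sp=-3, e=sp−y=-2.4375; I=-4.6875, D=e−e_prev=-3.1875; u=2·(-2.4375)+0·(-4.6875)+1/2·(-3.1875)=-6.46875; next y=3/5·(-0.5625)+1/2·(-6.46875)=-3.571875
n=3: y=-3.571875, sp=-3, e=sp−y=0.571875; I=-4.115625, D=e−e_prev=3.009375; u=2·0.571875+0·(-4.115625)+1/2·3.009375≈2.648438; next y=3/5·(-3.571875)+1/2·2.648438≈-0.818906
n=4: y≈-0.818906, sp=-3, e=sp−y≈-2.181094; I≈-6.296719, D=e−e_prev≈-2.752969; u=2·(-2.181094)+0·(-6.296719)+1/2·(-2.752969)≈-5.738672; next y=3/5·(-0.818906)+1/2·(-5.738672)≈-3.360680
n=5: y≈-3.360680, sp=-3, e=sp−y≈0.360680; I≈-5.936039, D=e−e_prev≈2.541773; u=2·0.360680+0·(-5.936039)+1/2·2.541773≈1.992246; next y=3/5·(-3.360680)+1/2·1.992246≈-1.020285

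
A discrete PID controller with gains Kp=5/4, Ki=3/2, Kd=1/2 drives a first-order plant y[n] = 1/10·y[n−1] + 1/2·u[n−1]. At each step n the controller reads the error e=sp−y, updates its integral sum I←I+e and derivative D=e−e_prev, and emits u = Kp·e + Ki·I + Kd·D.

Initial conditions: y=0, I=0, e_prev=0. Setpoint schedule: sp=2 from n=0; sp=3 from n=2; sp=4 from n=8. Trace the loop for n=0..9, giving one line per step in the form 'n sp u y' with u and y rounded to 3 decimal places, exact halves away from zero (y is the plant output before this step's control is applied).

0 2 6.500 0.000
1 2 -2.063 3.250
2 3 13.795 -0.706
3 3 -7.607 6.827
4 3 22.749 -3.121
5 3 -19.139 11.063
6 3 39.318 -8.463
7 3 -41.897 18.812
8 4 74.381 -19.067
9 4 -87.098 35.284

(exact arithmetic carried between steps; '≈' marks a value shown rounded to 6 d.p. or computed from one; I and e_prev carry over from the previous line; the table rounds u and y to 3 d.p., halves away from zero)
n=0: y=0, sp=2, e=sp−y=2; I=2, D=e−e_prev=2; u=5/4·2+3/2·2+1/2·2=6.5; next y=1/10·0+1/2·6.5=3.25
n=1: y=3.25, sp=2, e=sp−y=-1.25; I=0.75, D=e−e_prev=-3.25; u=5/4·(-1.25)+3/2·0.75+1/2·(-3.25)=-2.0625; next y=1/10·3.25+1/2·(-2.0625)=-0.70625
n=2: y=-0.70625, sp=3, e=sp−y=3.70625; I=4.45625, D=e−e_prev=4.95625; u=5/4·3.70625+3/2·4.45625+1/2·4.95625≈13.795313; next y=1/10·(-0.70625)+1/2·13.795313≈6.827031
n=3: y≈6.827031, sp=3, e=sp−y≈-3.827031; I≈0.629219, D=e−e_prev≈-7.533281; u=5/4·(-3.827031)+3/2·0.629219+1/2·(-7.533281)≈-7.606602; next y=1/10·6.827031+1/2·(-7.606602)≈-3.120598
n=4: y≈-3.120598, sp=3, e=sp−y≈6.120598; I≈6.749816, D=e−e_prev≈9.947629; u=5/4·6.120598+3/2·6.749816+1/2·9.947629≈22.749286; next y=1/10·(-3.120598)+1/2·22.749286≈11.062583
n=5: y≈11.062583, sp=3, e=sp−y≈-8.062583; I≈-1.312767, D=e−e_prev≈-14.183181; u=5/4·(-8.062583)+3/2·(-1.312767)+1/2·(-14.183181)≈-19.138970; next y=1/10·11.062583+1/2·(-19.138970)≈-8.463227
n=6: y≈-8.463227, sp=3, e=sp−y≈11.463227; I≈10.150460, D=e−e_prev≈19.525810; u=5/4·11.463227+3/2·10.150460+1/2·19.525810≈39.317628; next y=1/10·(-8.463227)+1/2·39.317628≈18.812491
n=7: y≈18.812491, sp=3, e=sp−y≈-15.812491; I≈-5.662032, D=e−e_prev≈-27.275718; u=5/4·(-15.812491)+3/2·(-5.662032)+1/2·(-27.275718)≈-41.896520; next y=1/10·18.812491+1/2·(-41.896520)≈-19.067011
n=8: y≈-19.067011, sp=4, e=sp−y≈23.067011; I≈17.404980, D=e−e_prev≈38.879502; u=5/4·23.067011+3/2·17.404980+1/2·38.879502≈74.380984; next y=1/10·(-19.067011)+1/2·74.380984≈35.283791
n=9: y≈35.283791, sp=4, e=sp−y≈-31.283791; I≈-13.878812, D=e−e_prev≈-54.350802; u=5/4·(-31.283791)+3/2·(-13.878812)+1/2·(-54.350802)≈-87.098357; next y=1/10·35.283791+1/2·(-87.098357)≈-40.020799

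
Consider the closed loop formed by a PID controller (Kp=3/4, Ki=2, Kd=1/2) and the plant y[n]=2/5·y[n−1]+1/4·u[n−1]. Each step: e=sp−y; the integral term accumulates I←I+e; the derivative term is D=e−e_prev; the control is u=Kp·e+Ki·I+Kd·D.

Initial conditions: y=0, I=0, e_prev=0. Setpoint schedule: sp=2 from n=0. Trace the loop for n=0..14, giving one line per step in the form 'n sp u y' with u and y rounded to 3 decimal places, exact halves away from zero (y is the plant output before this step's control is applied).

0 2 6.500 0.000
1 2 4.219 1.625
2 2 5.522 1.705
3 2 4.990 2.062
4 2 5.011 2.072
5 2 4.841 2.082
6 2 4.808 2.043
7 2 4.780 2.019
8 2 4.783 2.003
9 2 4.788 1.997
10 2 4.795 1.996
11 2 4.799 1.997
12 2 4.801 1.999
13 2 4.801 2.000
14 2 4.801 2.000

(exact arithmetic carried between steps; '≈' marks a value shown rounded to 6 d.p. or computed from one; I and e_prev carry over from the previous line; the table rounds u and y to 3 d.p., halves away from zero)
n=0: y=0, sp=2, e=sp−y=2; I=2, D=e−e_prev=2; u=3/4·2+2·2+1/2·2=6.5; next y=2/5·0+1/4·6.5=1.625
n=1: y=1.625, sp=2, e=sp−y=0.375; I=2.375, D=e−e_prev=-1.625; u=3/4·0.375+2·2.375+1/2·(-1.625)=4.21875; next y=2/5·1.625+1/4·4.21875≈1.704688
n=2: y≈1.704688, sp=2, e=sp−y≈0.295313; I≈2.670313, D=e−e_prev≈-0.079688; u=3/4·0.295313+2·2.670313+1/2·(-0.079688)≈5.522266; next y=2/5·1.704688+1/4·5.522266≈2.062441
n=3: y≈2.062441, sp=2, e=sp−y≈-0.062441; I≈2.607871, D=e−e_prev≈-0.357754; u=3/4·(-0.062441)+2·2.607871+1/2·(-0.357754)≈4.990034; next y=2/5·2.062441+1/4·4.990034≈2.072485
n=4: y≈2.072485, sp=2, e=sp−y≈-0.072485; I≈2.535386, D=e−e_prev≈-0.010044; u=3/4·(-0.072485)+2·2.535386+1/2·(-0.010044)≈5.011386; next y=2/5·2.072485+1/4·5.011386≈2.081841
n=5: y≈2.081841, sp=2, e=sp−y≈-0.081841; I≈2.453545, D=e−e_prev≈-0.009356; u=3/4·(-0.081841)+2·2.453545+1/2·(-0.009356)≈4.841033; next y=2/5·2.081841+1/4·4.841033≈2.042994
n=6: y≈2.042994, sp=2, e=sp−y≈-0.042994; I≈2.410551, D=e−e_prev≈0.038846; u=3/4·(-0.042994)+2·2.410551+1/2·0.038846≈4.808279; next y=2/5·2.042994+1/4·4.808279≈2.019268
n=7: y≈2.019268, sp=2, e=sp−y≈-0.019268; I≈2.391283, D=e−e_prev≈0.023727; u=3/4·(-0.019268)+2·2.391283+1/2·0.023727≈4.779980; next y=2/5·2.019268+1/4·4.779980≈2.002702
n=8: y≈2.002702, sp=2, e=sp−y≈-0.002702; I≈2.388581, D=e−e_prev≈0.016566; u=3/4·(-0.002702)+2·2.388581+1/2·0.016566≈4.783419; next y=2/5·2.002702+1/4·4.783419≈1.996936
n=9: y≈1.996936, sp=2, e=sp−y≈0.003064; I≈2.391646, D=e−e_prev≈0.005766; u=3/4·0.003064+2·2.391646+1/2·0.005766≈4.788473; next y=2/5·1.996936+1/4·4.788473≈1.995893
n=10: y≈1.995893, sp=2, e=sp−y≈0.004107; I≈2.395753, D=e−e_prev≈0.001043; u=3/4·0.004107+2·2.395753+1/2·0.001043≈4.795109; next y=2/5·1.995893+1/4·4.795109≈1.997134
n=11: y≈1.997134, sp=2, e=sp−y≈0.002866; I≈2.398619, D=e−e_prev≈-0.001242; u=3/4·0.002866+2·2.398619+1/2·(-0.001242)≈4.798767; next y=2/5·1.997134+1/4·4.798767≈1.998545
n=12: y≈1.998545, sp=2, e=sp−y≈0.001455; I≈2.400074, D=e−e_prev≈-0.001411; u=3/4·0.001455+2·2.400074+1/2·(-0.001411)≈4.800533; next y=2/5·1.998545+1/4·4.800533≈1.999551
n=13: y≈1.999551, sp=2, e=sp−y≈0.000449; I≈2.400522, D=e−e_prev≈-0.001006; u=3/4·0.000449+2·2.400522+1/2·(-0.001006)≈4.800878; next y=2/5·1.999551+1/4·4.800878≈2.000040
n=14: y≈2.000040, sp=2, e=sp−y≈-0.000040; I≈2.400482, D=e−e_prev≈-0.000489; u=3/4·(-0.000040)+2·2.400482+1/2·(-0.000489)≈4.800690; next y=2/5·2.000040+1/4·4.800690≈2.000189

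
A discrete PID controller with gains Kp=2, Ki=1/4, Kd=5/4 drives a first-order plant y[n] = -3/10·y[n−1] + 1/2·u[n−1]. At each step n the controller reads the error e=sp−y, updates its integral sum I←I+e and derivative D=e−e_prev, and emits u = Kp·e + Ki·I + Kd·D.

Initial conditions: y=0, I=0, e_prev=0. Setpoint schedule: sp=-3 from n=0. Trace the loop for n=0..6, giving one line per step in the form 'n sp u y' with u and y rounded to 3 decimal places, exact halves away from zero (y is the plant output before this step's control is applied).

(exact arithmetic carried between steps; '≈' marks a value shown rounded to 6 d.p. or computed from one; I and e_prev carry over from the previous line; the table rounds u and y to 3 d.p., halves away from zero)
n=0: y=0, sp=-3, e=sp−y=-3; I=-3, D=e−e_prev=-3; u=2·(-3)+1/4·(-3)+5/4·(-3)=-10.5; next y=-3/10·0+1/2·(-10.5)=-5.25
n=1: y=-5.25, sp=-3, e=sp−y=2.25; I=-0.75, D=e−e_prev=5.25; u=2·2.25+1/4·(-0.75)+5/4·5.25=10.875; next y=-3/10·(-5.25)+1/2·10.875=7.0125
n=2: y=7.0125, sp=-3, e=sp−y=-10.0125; I=-10.7625, D=e−e_prev=-12.2625; u=2·(-10.0125)+1/4·(-10.7625)+5/4·(-12.2625)=-38.04375; next y=-3/10·7.0125+1/2·(-38.04375)=-21.125625
n=3: y=-21.125625, sp=-3, e=sp−y=18.125625; I=7.363125, D=e−e_prev=28.138125; u=2·18.125625+1/4·7.363125+5/4·28.138125≈73.264688; next y=-3/10·(-21.125625)+1/2·73.264688≈42.970031
n=4: y≈42.970031, sp=-3, e=sp−y≈-45.970031; I≈-38.606906, D=e−e_prev≈-64.095656; u=2·(-45.970031)+1/4·(-38.606906)+5/4·(-64.095656)≈-181.711359; next y=-3/10·42.970031+1/2·(-181.711359)≈-103.746689
n=5: y≈-103.746689, sp=-3, e=sp−y≈100.746689; I≈62.139783, D=e−e_prev≈146.716720; u=2·100.746689+1/4·62.139783+5/4·146.716720≈400.424224; next y=-3/10·(-103.746689)+1/2·400.424224≈231.336119
n=6: y≈231.336119, sp=-3, e=sp−y≈-234.336119; I≈-172.196336, D=e−e_prev≈-335.082808; u=2·(-234.336119)+1/4·(-172.196336)+5/4·(-335.082808)≈-930.574832; next y=-3/10·231.336119+1/2·(-930.574832)≈-534.688251

0 -3 -10.500 0.000
1 -3 10.875 -5.250
2 -3 -38.044 7.013
3 -3 73.265 -21.126
4 -3 -181.711 42.970
5 -3 400.424 -103.747
6 -3 -930.575 231.336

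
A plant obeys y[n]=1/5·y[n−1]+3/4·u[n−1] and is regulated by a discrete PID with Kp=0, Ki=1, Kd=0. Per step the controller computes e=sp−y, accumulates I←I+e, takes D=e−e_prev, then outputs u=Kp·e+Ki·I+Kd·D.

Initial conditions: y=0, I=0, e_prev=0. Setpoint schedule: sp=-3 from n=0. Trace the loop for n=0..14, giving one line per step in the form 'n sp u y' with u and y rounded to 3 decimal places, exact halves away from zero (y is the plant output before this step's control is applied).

(exact arithmetic carried between steps; '≈' marks a value shown rounded to 6 d.p. or computed from one; I and e_prev carry over from the previous line; the table rounds u and y to 3 d.p., halves away from zero)
n=0: y=0, sp=-3, e=sp−y=-3; I=-3, D=e−e_prev=-3; u=0·(-3)+1·(-3)+0·(-3)=-3; next y=1/5·0+3/4·(-3)=-2.25
n=1: y=-2.25, sp=-3, e=sp−y=-0.75; I=-3.75, D=e−e_prev=2.25; u=0·(-0.75)+1·(-3.75)+0·2.25=-3.75; next y=1/5·(-2.25)+3/4·(-3.75)=-3.2625
n=2: y=-3.2625, sp=-3, e=sp−y=0.2625; I=-3.4875, D=e−e_prev=1.0125; u=0·0.2625+1·(-3.4875)+0·1.0125=-3.4875; next y=1/5·(-3.2625)+3/4·(-3.4875)=-3.268125
n=3: y=-3.268125, sp=-3, e=sp−y=0.268125; I=-3.219375, D=e−e_prev=0.005625; u=0·0.268125+1·(-3.219375)+0·0.005625=-3.219375; next y=1/5·(-3.268125)+3/4·(-3.219375)≈-3.068156
n=4: y≈-3.068156, sp=-3, e=sp−y≈0.068156; I≈-3.151219, D=e−e_prev≈-0.199969; u=0·0.068156+1·(-3.151219)+0·(-0.199969)≈-3.151219; next y=1/5·(-3.068156)+3/4·(-3.151219)≈-2.977045
n=5: y≈-2.977045, sp=-3, e=sp−y≈-0.022955; I≈-3.174173, D=e−e_prev≈-0.091111; u=0·(-0.022955)+1·(-3.174173)+0·(-0.091111)≈-3.174173; next y=1/5·(-2.977045)+3/4·(-3.174173)≈-2.976039
n=6: y≈-2.976039, sp=-3, e=sp−y≈-0.023961; I≈-3.198134, D=e−e_prev≈-0.001006; u=0·(-0.023961)+1·(-3.198134)+0·(-0.001006)≈-3.198134; next y=1/5·(-2.976039)+3/4·(-3.198134)≈-2.993809
n=7: y≈-2.993809, sp=-3, e=sp−y≈-0.006191; I≈-3.204326, D=e−e_prev≈0.017769; u=0·(-0.006191)+1·(-3.204326)+0·0.017769≈-3.204326; next y=1/5·(-2.993809)+3/4·(-3.204326)≈-3.002006
n=8: y≈-3.002006, sp=-3, e=sp−y≈0.002006; I≈-3.202320, D=e−e_prev≈0.008197; u=0·0.002006+1·(-3.202320)+0·0.008197≈-3.202320; next y=1/5·(-3.002006)+3/4·(-3.202320)≈-3.002141
n=9: y≈-3.002141, sp=-3, e=sp−y≈0.002141; I≈-3.200179, D=e−e_prev≈0.000135; u=0·0.002141+1·(-3.200179)+0·0.000135≈-3.200179; next y=1/5·(-3.002141)+3/4·(-3.200179)≈-3.000562
n=10: y≈-3.000562, sp=-3, e=sp−y≈0.000562; I≈-3.199616, D=e−e_prev≈-0.001579; u=0·0.000562+1·(-3.199616)+0·(-0.001579)≈-3.199616; next y=1/5·(-3.000562)+3/4·(-3.199616)≈-2.999825
n=11: y≈-2.999825, sp=-3, e=sp−y≈-0.000175; I≈-3.199792, D=e−e_prev≈-0.000737; u=0·(-0.000175)+1·(-3.199792)+0·(-0.000737)≈-3.199792; next y=1/5·(-2.999825)+3/4·(-3.199792)≈-2.999809
n=12: y≈-2.999809, sp=-3, e=sp−y≈-0.000191; I≈-3.199983, D=e−e_prev≈-0.000016; u=0·(-0.000191)+1·(-3.199983)+0·(-0.000016)≈-3.199983; next y=1/5·(-2.999809)+3/4·(-3.199983)≈-2.999949
n=13: y≈-2.999949, sp=-3, e=sp−y≈-0.000051; I≈-3.200034, D=e−e_prev≈0.000140; u=0·(-0.000051)+1·(-3.200034)+0·0.000140≈-3.200034; next y=1/5·(-2.999949)+3/4·(-3.200034)≈-3.000015
n=14: y≈-3.000015, sp=-3, e=sp−y≈0.000015; I≈-3.200019, D=e−e_prev≈0.000066; u=0·0.000015+1·(-3.200019)+0·0.000066≈-3.200019; next y=1/5·(-3.000015)+3/4·(-3.200019)≈-3.000017

0 -3 -3.000 0.000
1 -3 -3.750 -2.250
2 -3 -3.488 -3.263
3 -3 -3.219 -3.268
4 -3 -3.151 -3.068
5 -3 -3.174 -2.977
6 -3 -3.198 -2.976
7 -3 -3.204 -2.994
8 -3 -3.202 -3.002
9 -3 -3.200 -3.002
10 -3 -3.200 -3.001
11 -3 -3.200 -3.000
12 -3 -3.200 -3.000
13 -3 -3.200 -3.000
14 -3 -3.200 -3.000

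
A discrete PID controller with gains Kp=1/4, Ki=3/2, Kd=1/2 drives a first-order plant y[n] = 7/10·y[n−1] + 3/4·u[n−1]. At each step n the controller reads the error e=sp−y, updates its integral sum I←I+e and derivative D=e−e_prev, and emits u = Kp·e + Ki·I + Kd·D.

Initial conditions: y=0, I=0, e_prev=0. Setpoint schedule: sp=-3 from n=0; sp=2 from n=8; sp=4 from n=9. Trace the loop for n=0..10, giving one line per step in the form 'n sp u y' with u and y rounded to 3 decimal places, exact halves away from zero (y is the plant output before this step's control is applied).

0 -3 -6.750 0.000
1 -3 1.641 -5.063
2 -3 -3.983 -2.313
3 -3 1.521 -4.606
4 -3 -2.892 -2.084
5 -3 0.469 -3.628
6 -3 -2.601 -2.188
7 -3 -0.187 -3.483
8 2 9.104 -2.578
9 4 1.320 5.024
10 4 3.749 4.507

(exact arithmetic carried between steps; '≈' marks a value shown rounded to 6 d.p. or computed from one; I and e_prev carry over from the previous line; the table rounds u and y to 3 d.p., halves away from zero)
n=0: y=0, sp=-3, e=sp−y=-3; I=-3, D=e−e_prev=-3; u=1/4·(-3)+3/2·(-3)+1/2·(-3)=-6.75; next y=7/10·0+3/4·(-6.75)=-5.0625
n=1: y=-5.0625, sp=-3, e=sp−y=2.0625; I=-0.9375, D=e−e_prev=5.0625; u=1/4·2.0625+3/2·(-0.9375)+1/2·5.0625=1.640625; next y=7/10·(-5.0625)+3/4·1.640625≈-2.313281
n=2: y≈-2.313281, sp=-3, e=sp−y≈-0.686719; I≈-1.624219, D=e−e_prev≈-2.749219; u=1/4·(-0.686719)+3/2·(-1.624219)+1/2·(-2.749219)≈-3.982617; next y=7/10·(-2.313281)+3/4·(-3.982617)≈-4.606260
n=3: y≈-4.606260, sp=-3, e=sp−y≈1.606260; I≈-0.017959, D=e−e_prev≈2.292979; u=1/4·1.606260+3/2·(-0.017959)+1/2·2.292979≈1.521116; next y=7/10·(-4.606260)+3/4·1.521116≈-2.083545
n=4: y≈-2.083545, sp=-3, e=sp−y≈-0.916455; I≈-0.934414, D=e−e_prev≈-2.522715; u=1/4·(-0.916455)+3/2·(-0.934414)+1/2·(-2.522715)≈-2.892092; next y=7/10·(-2.083545)+3/4·(-2.892092)≈-3.627551
n=5: y≈-3.627551, sp=-3, e=sp−y≈0.627551; I≈-0.306863, D=e−e_prev≈1.544005; u=1/4·0.627551+3/2·(-0.306863)+1/2·1.544005≈0.468595; next y=7/10·(-3.627551)+3/4·0.468595≈-2.187839
n=6: y≈-2.187839, sp=-3, e=sp−y≈-0.812161; I≈-1.119024, D=e−e_prev≈-1.439712; u=1/4·(-0.812161)+3/2·(-1.119024)+1/2·(-1.439712)≈-2.601433; next y=7/10·(-2.187839)+3/4·(-2.601433)≈-3.482562
n=7: y≈-3.482562, sp=-3, e=sp−y≈0.482562; I≈-0.636463, D=e−e_prev≈1.294723; u=1/4·0.482562+3/2·(-0.636463)+1/2·1.294723≈-0.186692; next y=7/10·(-3.482562)+3/4·(-0.186692)≈-2.577812
n=8: y≈-2.577812, sp=2, e=sp−y≈4.577812; I≈3.941350, D=e−e_prev≈4.095250; u=1/4·4.577812+3/2·3.941350+1/2·4.095250≈9.104103; next y=7/10·(-2.577812)+3/4·9.104103≈5.023609
n=9: y≈5.023609, sp=4, e=sp−y≈-1.023609; I≈2.917741, D=e−e_prev≈-5.601421; u=1/4·(-1.023609)+3/2·2.917741+1/2·(-5.601421)≈1.319999; next y=7/10·5.023609+3/4·1.319999≈4.506525
n=10: y≈4.506525, sp=4, e=sp−y≈-0.506525; I≈2.411216, D=e−e_prev≈0.517083; u=1/4·(-0.506525)+3/2·2.411216+1/2·0.517083≈3.748734; next y=7/10·4.506525+3/4·3.748734≈5.966118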